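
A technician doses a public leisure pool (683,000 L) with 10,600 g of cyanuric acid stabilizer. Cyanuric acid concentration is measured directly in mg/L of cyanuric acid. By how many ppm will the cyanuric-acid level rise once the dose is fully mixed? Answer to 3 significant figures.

15.5 ppm

Rise: 10,600 g / 683,000 L × 1000 = 15.52 mg/L.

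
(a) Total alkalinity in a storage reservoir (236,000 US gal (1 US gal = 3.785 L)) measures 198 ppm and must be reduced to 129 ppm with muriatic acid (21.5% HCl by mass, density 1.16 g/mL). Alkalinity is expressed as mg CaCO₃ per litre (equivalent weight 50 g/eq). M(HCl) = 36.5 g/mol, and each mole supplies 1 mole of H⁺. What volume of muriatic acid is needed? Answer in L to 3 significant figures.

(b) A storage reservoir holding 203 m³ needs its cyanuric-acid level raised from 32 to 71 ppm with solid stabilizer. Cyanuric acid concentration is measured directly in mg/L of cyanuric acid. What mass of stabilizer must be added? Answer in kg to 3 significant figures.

(a) Volume: 236,000 US gal × 3.785 L/gal = 893,260 L.
(a) Alkalinity to neutralize: (198 − 129) = 69 mg/L as CaCO₃ × 893,260 L = 61,630 g as CaCO₃.
(a) Equivalents of H⁺ required: 61,630 ÷ 50 g/eq = 1233 eq = 1233 mol HCl.
(a) Mass of HCl: 1233 × 36.5 = 44,990 g.
(a) Mass of 21.5% solution: 44,990 / 0.215 = 209,300 g.
(a) Volume: 209,300 g ÷ 1.16 g/mL = 180,400 mL.

(b) Volume: 203 m³ = 203,000 L.
(b) CYA to add: (71 − 32) = 39 mg/L × 203,000 L = 7917 g cyanuric acid.

(a) 180 L; (b) 7.92 kg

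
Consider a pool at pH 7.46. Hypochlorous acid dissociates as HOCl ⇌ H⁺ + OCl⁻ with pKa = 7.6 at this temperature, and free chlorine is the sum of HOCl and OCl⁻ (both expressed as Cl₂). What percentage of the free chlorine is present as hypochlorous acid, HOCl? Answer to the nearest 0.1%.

[OCl⁻]/[HOCl] = 10^(pH − pKa) = 10^(7.46 − 7.6) = 10^-0.14 = 0.7244.
Fraction as HOCl = 1 / (1 + 0.7244) = 0.5799.

58.0%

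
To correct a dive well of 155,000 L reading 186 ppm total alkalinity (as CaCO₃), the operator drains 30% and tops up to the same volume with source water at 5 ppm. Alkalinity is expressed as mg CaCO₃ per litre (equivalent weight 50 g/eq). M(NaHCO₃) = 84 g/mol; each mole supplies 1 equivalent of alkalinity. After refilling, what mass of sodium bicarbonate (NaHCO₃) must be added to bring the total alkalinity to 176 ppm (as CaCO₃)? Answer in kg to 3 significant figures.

11.5 kg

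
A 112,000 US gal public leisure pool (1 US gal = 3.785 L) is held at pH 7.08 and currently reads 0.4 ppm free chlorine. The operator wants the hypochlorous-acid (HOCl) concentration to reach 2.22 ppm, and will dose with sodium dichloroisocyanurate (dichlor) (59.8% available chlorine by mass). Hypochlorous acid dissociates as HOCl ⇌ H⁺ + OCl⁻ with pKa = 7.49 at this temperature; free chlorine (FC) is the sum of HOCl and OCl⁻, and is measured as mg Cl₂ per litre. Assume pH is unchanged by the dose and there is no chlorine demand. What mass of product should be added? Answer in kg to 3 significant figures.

1.90 kg

Volume: 112,000 US gal × 3.785 L/gal = 423,920 L.
[OCl⁻]/[HOCl] = 10^(pH − pKa) = 10^(7.08 − 7.49) = 0.389; fraction as HOCl = 1/(1 + 0.389) = 0.7199.
Free chlorine required for 2.22 ppm HOCl: 2.22 / 0.7199 = 3.084 ppm.
FC to add: 3.084 − 0.4 = 2.684 mg/L as Cl₂.
Cl₂ equivalent: 2.684 mg/L × 423,920 L = 1138 g.
Product at 59.8% available Cl: 1138 / 0.598 = 1902 g.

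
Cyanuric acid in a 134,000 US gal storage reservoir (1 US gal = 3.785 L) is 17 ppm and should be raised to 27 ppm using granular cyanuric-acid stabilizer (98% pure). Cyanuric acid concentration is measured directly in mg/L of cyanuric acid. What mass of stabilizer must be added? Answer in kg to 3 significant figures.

5.18 kg

Volume: 134,000 US gal × 3.785 L/gal = 507,190 L.
CYA to add: (27 − 17) = 10 mg/L × 507,190 L = 5072 g cyanuric acid.
At 98% purity: 5072 / 0.98 = 5175 g product.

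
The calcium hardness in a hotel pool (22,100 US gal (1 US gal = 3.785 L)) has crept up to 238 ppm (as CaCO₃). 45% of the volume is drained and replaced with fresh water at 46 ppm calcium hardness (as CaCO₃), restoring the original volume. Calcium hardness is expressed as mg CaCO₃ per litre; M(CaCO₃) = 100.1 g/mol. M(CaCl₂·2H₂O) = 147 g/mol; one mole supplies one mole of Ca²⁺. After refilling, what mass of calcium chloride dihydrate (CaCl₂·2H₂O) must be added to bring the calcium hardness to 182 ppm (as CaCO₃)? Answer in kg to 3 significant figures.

Volume: 22,100 US gal × 3.785 L/gal = 83,648 L.
After draining 45% and refilling: 238 × 0.55 + 46 × 0.45 = 151.6 ppm.
Deficit to target: 182 − 151.6 = 30.4 mg/L.
As CaCO₃: 30.4 mg/L × 83,648 L = 2543 g; ÷ 100.1 = 25.4 mol Ca²⁺.
Mass: 25.4 × 147 = 3734 g.

3.73 kg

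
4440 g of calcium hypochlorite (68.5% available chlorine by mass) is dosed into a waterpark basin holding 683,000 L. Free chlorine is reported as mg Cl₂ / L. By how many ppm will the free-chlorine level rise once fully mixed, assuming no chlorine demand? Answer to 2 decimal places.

4.45 ppm

Available chlorine delivered: 4440 g × 0.685 = 3041 g as Cl₂.
Concentration rise: 3041 g / 683,000 L = 4.453 mg/L = 4.45 ppm.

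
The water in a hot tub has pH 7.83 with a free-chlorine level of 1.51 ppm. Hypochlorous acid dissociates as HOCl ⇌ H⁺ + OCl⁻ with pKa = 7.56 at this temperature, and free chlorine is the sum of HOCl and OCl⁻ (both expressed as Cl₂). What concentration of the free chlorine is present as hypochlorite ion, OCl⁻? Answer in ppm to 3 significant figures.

0.982 ppm

[OCl⁻]/[HOCl] = 10^(pH − pKa) = 10^(7.83 − 7.56) = 10^0.27 = 1.862.
Fraction as HOCl = 1 / (1 + 1.862) = 0.3494.
OCl⁻ = (1 − 0.3494) × 1.51 ppm = 0.9824 ppm.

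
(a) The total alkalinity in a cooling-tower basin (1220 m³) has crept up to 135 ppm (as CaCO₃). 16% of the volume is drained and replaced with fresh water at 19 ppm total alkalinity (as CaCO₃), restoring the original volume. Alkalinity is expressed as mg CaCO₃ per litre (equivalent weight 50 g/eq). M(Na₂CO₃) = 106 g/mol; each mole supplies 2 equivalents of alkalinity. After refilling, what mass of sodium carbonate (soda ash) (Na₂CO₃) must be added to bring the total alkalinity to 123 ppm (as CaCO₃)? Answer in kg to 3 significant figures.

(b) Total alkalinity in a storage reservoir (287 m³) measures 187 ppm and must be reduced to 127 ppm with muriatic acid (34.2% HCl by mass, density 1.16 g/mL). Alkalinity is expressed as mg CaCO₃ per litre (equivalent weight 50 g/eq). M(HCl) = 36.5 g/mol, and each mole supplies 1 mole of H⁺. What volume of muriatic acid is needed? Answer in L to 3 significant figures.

(a) Volume: 1220 m³ = 1,220,000 L.
(a) After draining 16% and refilling: 135 × 0.84 + 19 × 0.16 = 116.44 ppm.
(a) Deficit to target: 123 − 116.44 = 6.56 mg/L.
(a) As CaCO₃: 6.56 mg/L × 1,220,000 L = 8003 g; ÷ 50 g/eq ÷ 2 = 80.03 mol Na₂CO₃.
(a) Mass: 80.03 × 106 = 8483 g.

(b) Volume: 287 m³ = 287,000 L.
(b) Alkalinity to neutralize: (187 − 127) = 60 mg/L as CaCO₃ × 287,000 L = 17,220 g as CaCO₃.
(b) Equivalents of H⁺ required: 17,220 ÷ 50 g/eq = 344.4 eq = 344.4 mol HCl.
(b) Mass of HCl: 344.4 × 36.5 = 12,570 g.
(b) Mass of 34.2% solution: 12,570 / 0.342 = 36,760 g.
(b) Volume: 36,760 g ÷ 1.16 g/mL = 31,690 mL.

(a) 8.48 kg; (b) 31.7 L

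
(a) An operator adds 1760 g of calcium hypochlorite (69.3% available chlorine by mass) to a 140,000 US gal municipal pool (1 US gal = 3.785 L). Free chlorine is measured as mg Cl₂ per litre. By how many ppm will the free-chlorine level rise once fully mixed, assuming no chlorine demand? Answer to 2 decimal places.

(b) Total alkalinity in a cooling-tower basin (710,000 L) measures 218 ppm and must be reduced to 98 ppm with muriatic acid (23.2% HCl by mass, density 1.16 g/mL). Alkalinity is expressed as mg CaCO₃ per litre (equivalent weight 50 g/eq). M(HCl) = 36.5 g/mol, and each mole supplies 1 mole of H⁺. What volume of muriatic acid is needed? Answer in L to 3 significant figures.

(a) 2.30 ppm; (b) 231 L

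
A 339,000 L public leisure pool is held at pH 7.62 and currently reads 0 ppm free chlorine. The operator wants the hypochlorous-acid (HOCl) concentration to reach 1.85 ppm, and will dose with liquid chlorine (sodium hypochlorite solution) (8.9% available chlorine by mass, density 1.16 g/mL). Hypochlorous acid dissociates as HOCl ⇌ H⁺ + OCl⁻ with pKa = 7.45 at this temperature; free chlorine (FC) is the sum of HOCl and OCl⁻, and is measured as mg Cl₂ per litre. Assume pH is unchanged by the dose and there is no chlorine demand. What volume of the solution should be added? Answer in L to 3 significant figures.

15.1 L

[OCl⁻]/[HOCl] = 10^(pH − pKa) = 10^(7.62 − 7.45) = 1.479; fraction as HOCl = 1/(1 + 1.479) = 0.4034.
Free chlorine required for 1.85 ppm HOCl: 1.85 / 0.4034 = 4.586 ppm.
FC to add: 4.586 − 0 = 4.586 mg/L as Cl₂.
Cl₂ equivalent: 4.586 mg/L × 339,000 L = 1555 g.
Product at 8.9% available Cl: 1555 / 0.089 = 17,470 g.
Volume: 17,470 g ÷ 1.16 g/mL = 15,060 mL.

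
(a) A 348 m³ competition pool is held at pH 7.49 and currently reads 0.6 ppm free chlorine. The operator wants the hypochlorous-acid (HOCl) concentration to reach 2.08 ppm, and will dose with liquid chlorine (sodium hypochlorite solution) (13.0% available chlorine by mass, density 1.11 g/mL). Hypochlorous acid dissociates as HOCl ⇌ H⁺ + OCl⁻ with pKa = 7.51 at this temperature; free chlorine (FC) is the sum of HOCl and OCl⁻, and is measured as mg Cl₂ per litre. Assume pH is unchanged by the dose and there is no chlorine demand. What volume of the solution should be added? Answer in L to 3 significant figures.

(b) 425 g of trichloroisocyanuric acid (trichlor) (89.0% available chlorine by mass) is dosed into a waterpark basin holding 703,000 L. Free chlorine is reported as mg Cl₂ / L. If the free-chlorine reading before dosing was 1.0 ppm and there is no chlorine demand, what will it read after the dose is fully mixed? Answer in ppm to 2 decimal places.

(a) 8.36 L; (b) 1.54 ppm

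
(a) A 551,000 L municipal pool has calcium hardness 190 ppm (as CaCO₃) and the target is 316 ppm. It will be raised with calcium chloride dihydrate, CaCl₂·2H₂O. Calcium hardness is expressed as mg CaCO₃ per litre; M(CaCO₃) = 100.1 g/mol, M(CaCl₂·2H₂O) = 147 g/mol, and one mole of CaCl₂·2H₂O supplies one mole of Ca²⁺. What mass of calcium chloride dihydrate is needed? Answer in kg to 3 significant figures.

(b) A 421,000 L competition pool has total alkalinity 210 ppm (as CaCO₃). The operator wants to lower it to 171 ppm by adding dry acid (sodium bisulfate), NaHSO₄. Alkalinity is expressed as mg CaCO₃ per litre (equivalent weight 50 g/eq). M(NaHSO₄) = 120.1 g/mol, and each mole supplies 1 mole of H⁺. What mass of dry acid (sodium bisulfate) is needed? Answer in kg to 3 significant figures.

(a) 102 kg; (b) 39.4 kg

(a) Hardness to add: (316 − 190) = 126 mg/L as CaCO₃ × 551,000 L = 69,430 g as CaCO₃.
(a) Moles of Ca²⁺ (1 mol Ca²⁺ ≡ 1 mol CaCO₃): 69,430 / 100.1 g/mol = 693.6 mol.
(a) Mass of CaCl₂·2H₂O: 693.6 × 147 = 102,000 g.

(b) Alkalinity to neutralize: (210 − 171) = 39 mg/L as CaCO₃ × 421,000 L = 16,420 g as CaCO₃.
(b) Equivalents of H⁺ required: 16,420 ÷ 50 g/eq = 328.4 eq = 328.4 mol NaHSO₄.
(b) Mass of NaHSO₄: 328.4 × 120.1 = 39,440 g.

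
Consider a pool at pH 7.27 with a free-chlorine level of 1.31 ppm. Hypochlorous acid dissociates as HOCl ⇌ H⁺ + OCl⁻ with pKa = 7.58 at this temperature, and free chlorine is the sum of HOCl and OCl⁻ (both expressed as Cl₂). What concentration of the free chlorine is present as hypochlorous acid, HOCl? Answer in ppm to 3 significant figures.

0.879 ppm

[OCl⁻]/[HOCl] = 10^(pH − pKa) = 10^(7.27 − 7.58) = 10^-0.31 = 0.4898.
Fraction as HOCl = 1 / (1 + 0.4898) = 0.6712.
HOCl = 0.6712 × 1.31 ppm = 0.8793 ppm.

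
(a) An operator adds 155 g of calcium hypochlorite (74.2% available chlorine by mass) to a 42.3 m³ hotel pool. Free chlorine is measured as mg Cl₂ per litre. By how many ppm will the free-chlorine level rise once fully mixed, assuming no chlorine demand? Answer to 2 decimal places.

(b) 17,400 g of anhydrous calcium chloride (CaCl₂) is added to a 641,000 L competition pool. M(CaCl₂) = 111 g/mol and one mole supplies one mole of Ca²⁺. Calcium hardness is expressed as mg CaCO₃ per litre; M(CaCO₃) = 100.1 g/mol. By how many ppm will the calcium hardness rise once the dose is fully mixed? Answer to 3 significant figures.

(a) 2.72 ppm; (b) 24.5 ppm

(a) Volume: 42.3 m³ = 42,300 L.
(a) Available chlorine delivered: 155 g × 0.742 = 115 g as Cl₂.
(a) Concentration rise: 115 g / 42,300 L = 2.719 mg/L = 2.72 ppm.

(b) Moles of Ca²⁺: 17,400 g ÷ 111 g/mol = 156.8 mol.
(b) As CaCO₃: 156.8 mol × 100.1 g/mol = 15,690 g.
(b) Rise: 15,690 g / 641,000 L × 1000 = 24.48 mg/L.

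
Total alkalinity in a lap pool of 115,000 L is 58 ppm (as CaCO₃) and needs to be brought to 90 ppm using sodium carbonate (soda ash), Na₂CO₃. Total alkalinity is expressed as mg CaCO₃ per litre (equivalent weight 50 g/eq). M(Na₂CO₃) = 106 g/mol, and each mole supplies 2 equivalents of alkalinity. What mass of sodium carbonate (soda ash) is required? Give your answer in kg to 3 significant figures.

Alkalinity to add: (90 − 58) = 32 mg/L as CaCO₃ × 115,000 L = 3680 g as CaCO₃.
Equivalents: 3680 g ÷ 50 g/eq = 73.6 eq.
Each mole of Na₂CO₃ supplies 2 eq, so 73.6 / 2 = 36.8 mol.
Mass: 36.8 mol × 106 g/mol = 3901 g.

3.90 kg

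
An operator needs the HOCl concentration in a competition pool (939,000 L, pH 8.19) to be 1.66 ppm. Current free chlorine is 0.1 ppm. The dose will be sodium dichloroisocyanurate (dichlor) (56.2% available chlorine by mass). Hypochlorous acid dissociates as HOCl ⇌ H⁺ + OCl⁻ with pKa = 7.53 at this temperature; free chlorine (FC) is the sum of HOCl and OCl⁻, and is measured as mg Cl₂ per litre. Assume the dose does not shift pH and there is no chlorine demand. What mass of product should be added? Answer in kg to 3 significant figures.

15.3 kg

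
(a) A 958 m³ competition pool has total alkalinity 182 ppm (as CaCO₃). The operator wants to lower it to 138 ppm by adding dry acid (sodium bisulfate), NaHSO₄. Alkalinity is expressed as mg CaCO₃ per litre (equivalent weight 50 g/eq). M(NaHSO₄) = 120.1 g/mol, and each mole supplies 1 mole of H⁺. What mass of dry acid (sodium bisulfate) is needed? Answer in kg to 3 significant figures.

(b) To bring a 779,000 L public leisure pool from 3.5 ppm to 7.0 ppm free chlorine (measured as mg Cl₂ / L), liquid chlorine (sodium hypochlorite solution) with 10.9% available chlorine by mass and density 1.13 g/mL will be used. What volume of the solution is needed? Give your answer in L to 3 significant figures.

(a) Volume: 958 m³ = 958,000 L.
(a) Alkalinity to neutralize: (182 − 138) = 44 mg/L as CaCO₃ × 958,000 L = 42,150 g as CaCO₃.
(a) Equivalents of H⁺ required: 42,150 ÷ 50 g/eq = 843 eq = 843 mol NaHSO₄.
(a) Mass of NaHSO₄: 843 × 120.1 = 101,200 g.

(b) Chlorine deficit: 7.0 − 3.5 = 3.5 ppm = 3.5 mg/L as Cl₂.
(b) Cl₂ equivalent needed: 3.5 mg/L × 779,000 L = 2,726,000 mg = 2726 g.
(b) Product at 10.9% available chlorine: 2726 / 0.109 = 25,010 g.
(b) Volume at density 1.13 g/mL: 25,010 g ÷ 1.13 g/mL = 22,140 mL.

(a) 101 kg; (b) 22.1 L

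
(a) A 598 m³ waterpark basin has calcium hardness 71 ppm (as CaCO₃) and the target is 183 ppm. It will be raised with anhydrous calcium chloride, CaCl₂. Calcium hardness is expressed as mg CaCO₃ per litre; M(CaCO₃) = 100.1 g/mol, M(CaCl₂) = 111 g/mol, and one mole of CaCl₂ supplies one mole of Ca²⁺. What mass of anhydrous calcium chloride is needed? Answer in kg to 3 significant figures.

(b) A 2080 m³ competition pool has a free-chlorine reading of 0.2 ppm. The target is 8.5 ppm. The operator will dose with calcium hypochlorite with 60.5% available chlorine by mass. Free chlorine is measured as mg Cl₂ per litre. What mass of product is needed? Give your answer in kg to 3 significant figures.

(a) Volume: 598 m³ = 598,000 L.
(a) Hardness to add: (183 − 71) = 112 mg/L as CaCO₃ × 598,000 L = 66,980 g as CaCO₃.
(a) Moles of Ca²⁺ (1 mol Ca²⁺ ≡ 1 mol CaCO₃): 66,980 / 100.1 g/mol = 669.1 mol.
(a) Mass of CaCl₂: 669.1 × 111 = 74,270 g.

(b) Volume: 2080 m³ = 2,080,000 L.
(b) Chlorine deficit: 8.5 − 0.2 = 8.3 ppm = 8.3 mg/L as Cl₂.
(b) Cl₂ equivalent needed: 8.3 mg/L × 2,080,000 L = 17,260,000 mg = 17,260 g.
(b) Product at 60.5% available chlorine: 17,260 / 0.605 = 28,540 g.

(a) 74.3 kg; (b) 28.5 kg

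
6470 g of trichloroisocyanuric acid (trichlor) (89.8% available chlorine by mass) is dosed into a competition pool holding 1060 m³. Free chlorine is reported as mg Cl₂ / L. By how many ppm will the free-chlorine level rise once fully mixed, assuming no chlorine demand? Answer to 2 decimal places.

5.48 ppm

Volume: 1060 m³ = 1,060,000 L.
Available chlorine delivered: 6470 g × 0.898 = 5810 g as Cl₂.
Concentration rise: 5810 g / 1,060,000 L = 5.481 mg/L = 5.48 ppm.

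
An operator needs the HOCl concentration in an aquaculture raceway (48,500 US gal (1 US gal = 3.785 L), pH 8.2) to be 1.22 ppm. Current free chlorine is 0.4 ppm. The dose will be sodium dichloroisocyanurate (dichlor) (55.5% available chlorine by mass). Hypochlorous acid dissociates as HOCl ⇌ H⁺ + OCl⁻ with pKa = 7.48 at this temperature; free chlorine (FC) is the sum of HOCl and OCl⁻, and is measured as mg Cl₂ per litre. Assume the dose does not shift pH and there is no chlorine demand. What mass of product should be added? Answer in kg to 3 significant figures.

2.39 kg

Volume: 48,500 US gal × 3.785 L/gal = 183,572 L.
[OCl⁻]/[HOCl] = 10^(pH − pKa) = 10^(8.2 − 7.48) = 5.248; fraction as HOCl = 1/(1 + 5.248) = 0.16.
Free chlorine required for 1.22 ppm HOCl: 1.22 / 0.16 = 7.623 ppm.
FC to add: 7.623 − 0.4 = 7.223 mg/L as Cl₂.
Cl₂ equivalent: 7.223 mg/L × 183,572 L = 1326 g.
Product at 55.5% available Cl: 1326 / 0.555 = 2389 g.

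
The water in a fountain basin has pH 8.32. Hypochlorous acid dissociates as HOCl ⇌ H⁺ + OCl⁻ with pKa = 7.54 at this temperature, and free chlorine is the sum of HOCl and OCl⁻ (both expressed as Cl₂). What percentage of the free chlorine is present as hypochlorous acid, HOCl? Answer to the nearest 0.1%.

14.2%

[OCl⁻]/[HOCl] = 10^(pH − pKa) = 10^(8.32 − 7.54) = 10^0.78 = 6.026.
Fraction as HOCl = 1 / (1 + 6.026) = 0.1423.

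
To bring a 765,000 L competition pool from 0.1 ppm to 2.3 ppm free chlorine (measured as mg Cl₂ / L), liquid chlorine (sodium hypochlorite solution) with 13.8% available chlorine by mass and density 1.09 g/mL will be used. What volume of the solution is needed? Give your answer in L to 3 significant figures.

Chlorine deficit: 2.3 − 0.1 = 2.2 ppm = 2.2 mg/L as Cl₂.
Cl₂ equivalent needed: 2.2 mg/L × 765,000 L = 1,683,000 mg = 1683 g.
Product at 13.8% available chlorine: 1683 / 0.138 = 12,200 g.
Volume at density 1.09 g/mL: 12,200 g ÷ 1.09 g/mL = 11,190 mL.

11.2 L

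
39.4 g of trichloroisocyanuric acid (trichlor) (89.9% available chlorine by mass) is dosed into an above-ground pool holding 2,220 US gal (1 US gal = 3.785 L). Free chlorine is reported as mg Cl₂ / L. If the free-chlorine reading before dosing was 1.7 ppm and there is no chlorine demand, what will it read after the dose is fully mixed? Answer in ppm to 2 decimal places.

5.92 ppm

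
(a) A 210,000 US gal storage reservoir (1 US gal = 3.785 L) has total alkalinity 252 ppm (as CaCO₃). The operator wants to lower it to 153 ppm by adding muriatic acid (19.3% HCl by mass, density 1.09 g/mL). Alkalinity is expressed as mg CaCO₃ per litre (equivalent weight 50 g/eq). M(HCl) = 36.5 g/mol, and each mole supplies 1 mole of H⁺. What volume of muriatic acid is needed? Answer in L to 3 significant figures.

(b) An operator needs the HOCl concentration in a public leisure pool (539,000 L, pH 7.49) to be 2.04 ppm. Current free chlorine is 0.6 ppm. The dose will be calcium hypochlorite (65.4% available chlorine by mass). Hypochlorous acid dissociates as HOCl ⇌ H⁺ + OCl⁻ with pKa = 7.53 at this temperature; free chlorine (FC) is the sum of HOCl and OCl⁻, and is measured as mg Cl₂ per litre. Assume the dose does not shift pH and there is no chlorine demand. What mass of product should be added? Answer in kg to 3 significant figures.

(a) Volume: 210,000 US gal × 3.785 L/gal = 794,850 L.
(a) Alkalinity to neutralize: (252 − 153) = 99 mg/L as CaCO₃ × 794,850 L = 78,690 g as CaCO₃.
(a) Equivalents of H⁺ required: 78,690 ÷ 50 g/eq = 1574 eq = 1574 mol HCl.
(a) Mass of HCl: 1574 × 36.5 = 57,440 g.
(a) Mass of 19.3% solution: 57,440 / 0.193 = 297,600 g.
(a) Volume: 297,600 g ÷ 1.09 g/mL = 273,100 mL.

(b) [OCl⁻]/[HOCl] = 10^(pH − pKa) = 10^(7.49 − 7.53) = 0.912; fraction as HOCl = 1/(1 + 0.912) = 0.523.
(b) Free chlorine required for 2.04 ppm HOCl: 2.04 / 0.523 = 3.901 ppm.
(b) FC to add: 3.901 − 0.6 = 3.301 mg/L as Cl₂.
(b) Cl₂ equivalent: 3.301 mg/L × 539,000 L = 1779 g.
(b) Product at 65.4% available Cl: 1779 / 0.654 = 2720 g.

(a) 273 L; (b) 2.72 kg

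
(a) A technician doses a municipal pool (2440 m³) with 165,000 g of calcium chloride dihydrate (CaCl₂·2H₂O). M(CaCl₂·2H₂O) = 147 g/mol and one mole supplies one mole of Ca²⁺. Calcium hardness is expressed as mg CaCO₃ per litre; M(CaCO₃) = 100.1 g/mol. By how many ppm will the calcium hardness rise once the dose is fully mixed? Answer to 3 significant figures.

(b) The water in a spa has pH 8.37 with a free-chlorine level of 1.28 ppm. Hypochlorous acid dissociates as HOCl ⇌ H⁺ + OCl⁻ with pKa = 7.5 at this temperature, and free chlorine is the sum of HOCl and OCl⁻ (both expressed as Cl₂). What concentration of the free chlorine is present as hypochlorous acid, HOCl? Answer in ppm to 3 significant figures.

(a) 46.0 ppm; (b) 0.152 ppm

(a) Volume: 2440 m³ = 2,440,000 L.
(a) Moles of Ca²⁺: 165,000 g ÷ 147 g/mol = 1122 mol.
(a) As CaCO₃: 1122 mol × 100.1 g/mol = 112,400 g.
(a) Rise: 112,400 g / 2,440,000 L × 1000 = 46.05 mg/L.

(b) [OCl⁻]/[HOCl] = 10^(pH − pKa) = 10^(8.37 − 7.5) = 10^0.87 = 7.413.
(b) Fraction as HOCl = 1 / (1 + 7.413) = 0.1189.
(b) HOCl = 0.1189 × 1.28 ppm = 0.1521 ppm.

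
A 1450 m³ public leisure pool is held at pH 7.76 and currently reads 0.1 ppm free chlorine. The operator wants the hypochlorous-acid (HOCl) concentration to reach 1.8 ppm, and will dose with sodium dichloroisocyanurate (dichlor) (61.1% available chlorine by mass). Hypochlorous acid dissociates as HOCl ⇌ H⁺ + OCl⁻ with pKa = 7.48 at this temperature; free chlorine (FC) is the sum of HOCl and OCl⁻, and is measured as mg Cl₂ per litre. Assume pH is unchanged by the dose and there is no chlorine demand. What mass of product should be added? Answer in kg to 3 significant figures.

12.2 kg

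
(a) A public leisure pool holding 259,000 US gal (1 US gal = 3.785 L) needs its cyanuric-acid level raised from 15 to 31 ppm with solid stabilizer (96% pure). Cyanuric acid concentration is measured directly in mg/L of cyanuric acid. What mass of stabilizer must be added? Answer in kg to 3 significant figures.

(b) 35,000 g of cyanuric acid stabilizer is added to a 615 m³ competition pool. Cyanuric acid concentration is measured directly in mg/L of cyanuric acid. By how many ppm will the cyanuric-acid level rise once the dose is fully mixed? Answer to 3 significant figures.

(a) Volume: 259,000 US gal × 3.785 L/gal = 980,315 L.
(a) CYA to add: (31 − 15) = 16 mg/L × 980,315 L = 15,690 g cyanuric acid.
(a) At 96% purity: 15,690 / 0.96 = 16,340 g product.

(b) Volume: 615 m³ = 615,000 L.
(b) Rise: 35,000 g / 615,000 L × 1000 = 56.91 mg/L.

(a) 16.3 kg; (b) 56.9 ppm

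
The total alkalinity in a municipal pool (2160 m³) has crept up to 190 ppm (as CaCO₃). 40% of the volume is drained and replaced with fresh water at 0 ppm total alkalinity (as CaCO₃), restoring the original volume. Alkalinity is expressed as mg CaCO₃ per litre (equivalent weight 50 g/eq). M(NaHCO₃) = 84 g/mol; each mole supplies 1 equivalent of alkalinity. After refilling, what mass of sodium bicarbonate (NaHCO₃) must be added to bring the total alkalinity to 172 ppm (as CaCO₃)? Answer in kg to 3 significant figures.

Volume: 2160 m³ = 2,160,000 L.
After draining 40% and refilling: 190 × 0.60 + 0 × 0.40 = 114 ppm.
Deficit to target: 172 − 114 = 58 mg/L.
As CaCO₃: 58 mg/L × 2,160,000 L = 125,300 g; ÷ 50 g/eq ÷ 1 = 2506 mol NaHCO₃.
Mass: 2506 × 84 = 210,500 g.

210 kg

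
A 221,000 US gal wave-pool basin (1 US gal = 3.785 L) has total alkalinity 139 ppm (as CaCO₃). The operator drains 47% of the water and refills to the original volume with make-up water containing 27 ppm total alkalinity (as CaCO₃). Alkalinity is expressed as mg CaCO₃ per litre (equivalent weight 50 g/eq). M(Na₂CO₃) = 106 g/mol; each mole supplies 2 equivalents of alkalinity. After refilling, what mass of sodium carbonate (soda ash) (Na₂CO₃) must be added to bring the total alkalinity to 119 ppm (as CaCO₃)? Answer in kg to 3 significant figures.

28.9 kg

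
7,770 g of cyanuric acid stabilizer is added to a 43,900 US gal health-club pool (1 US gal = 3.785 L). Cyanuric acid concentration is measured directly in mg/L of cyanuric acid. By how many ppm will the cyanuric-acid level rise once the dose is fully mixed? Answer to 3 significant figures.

46.8 ppm

Volume: 43,900 US gal × 3.785 L/gal = 166,162 L.
Rise: 7,770 g / 166,162 L × 1000 = 46.76 mg/L.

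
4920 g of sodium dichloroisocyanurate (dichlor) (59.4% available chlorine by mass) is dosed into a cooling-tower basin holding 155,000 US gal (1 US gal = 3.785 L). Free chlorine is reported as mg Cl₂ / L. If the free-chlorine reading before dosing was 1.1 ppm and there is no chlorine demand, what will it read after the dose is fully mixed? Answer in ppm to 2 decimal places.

6.08 ppm

Volume: 155,000 US gal × 3.785 L/gal = 586,675 L.
Available chlorine delivered: 4920 g × 0.594 = 2922 g as Cl₂.
Concentration rise: 2922 g / 586,675 L = 4.981 mg/L = 4.98 ppm.
Final FC: 1.1 + 4.98 = 6.08 ppm.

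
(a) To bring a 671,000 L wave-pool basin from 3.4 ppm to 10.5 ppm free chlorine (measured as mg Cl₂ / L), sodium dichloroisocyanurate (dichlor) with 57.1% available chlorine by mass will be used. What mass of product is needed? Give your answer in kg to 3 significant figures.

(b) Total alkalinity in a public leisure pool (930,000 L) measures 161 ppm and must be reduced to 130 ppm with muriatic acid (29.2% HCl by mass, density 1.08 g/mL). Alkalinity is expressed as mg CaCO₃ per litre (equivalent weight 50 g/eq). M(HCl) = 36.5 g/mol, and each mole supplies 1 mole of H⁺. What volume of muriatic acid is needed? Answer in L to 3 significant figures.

(a) 8.34 kg; (b) 66.7 L

(a) Chlorine deficit: 10.5 − 3.4 = 7.1 ppm = 7.1 mg/L as Cl₂.
(a) Cl₂ equivalent needed: 7.1 mg/L × 671,000 L = 4,764,000 mg = 4764 g.
(a) Product at 57.1% available chlorine: 4764 / 0.571 = 8343 g.

(b) Alkalinity to neutralize: (161 − 130) = 31 mg/L as CaCO₃ × 930,000 L = 28,830 g as CaCO₃.
(b) Equivalents of H⁺ required: 28,830 ÷ 50 g/eq = 576.6 eq = 576.6 mol HCl.
(b) Mass of HCl: 576.6 × 36.5 = 21,050 g.
(b) Mass of 29.2% solution: 21,050 / 0.292 = 72,080 g.
(b) Volume: 72,080 g ÷ 1.08 g/mL = 66,740 mL.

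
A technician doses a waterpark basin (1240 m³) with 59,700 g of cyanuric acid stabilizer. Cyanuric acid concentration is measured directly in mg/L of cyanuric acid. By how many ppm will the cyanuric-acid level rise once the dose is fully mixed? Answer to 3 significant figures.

48.1 ppm

Volume: 1240 m³ = 1,240,000 L.
Rise: 59,700 g / 1,240,000 L × 1000 = 48.15 mg/L.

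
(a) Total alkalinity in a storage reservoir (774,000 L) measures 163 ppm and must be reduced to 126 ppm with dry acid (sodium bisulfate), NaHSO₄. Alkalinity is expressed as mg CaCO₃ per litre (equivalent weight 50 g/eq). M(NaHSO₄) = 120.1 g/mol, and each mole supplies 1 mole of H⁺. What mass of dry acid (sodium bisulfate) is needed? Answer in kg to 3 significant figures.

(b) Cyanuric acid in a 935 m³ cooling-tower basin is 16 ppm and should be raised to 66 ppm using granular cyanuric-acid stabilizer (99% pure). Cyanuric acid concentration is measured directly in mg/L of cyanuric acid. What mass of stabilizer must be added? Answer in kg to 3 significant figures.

(a) Alkalinity to neutralize: (163 − 126) = 37 mg/L as CaCO₃ × 774,000 L = 28,640 g as CaCO₃.
(a) Equivalents of H⁺ required: 28,640 ÷ 50 g/eq = 572.8 eq = 572.8 mol NaHSO₄.
(a) Mass of NaHSO₄: 572.8 × 120.1 = 68,790 g.

(b) Volume: 935 m³ = 935,000 L.
(b) CYA to add: (66 − 16) = 50 mg/L × 935,000 L = 46,750 g cyanuric acid.
(b) At 99% purity: 46,750 / 0.99 = 47,220 g product.

(a) 68.8 kg; (b) 47.2 kg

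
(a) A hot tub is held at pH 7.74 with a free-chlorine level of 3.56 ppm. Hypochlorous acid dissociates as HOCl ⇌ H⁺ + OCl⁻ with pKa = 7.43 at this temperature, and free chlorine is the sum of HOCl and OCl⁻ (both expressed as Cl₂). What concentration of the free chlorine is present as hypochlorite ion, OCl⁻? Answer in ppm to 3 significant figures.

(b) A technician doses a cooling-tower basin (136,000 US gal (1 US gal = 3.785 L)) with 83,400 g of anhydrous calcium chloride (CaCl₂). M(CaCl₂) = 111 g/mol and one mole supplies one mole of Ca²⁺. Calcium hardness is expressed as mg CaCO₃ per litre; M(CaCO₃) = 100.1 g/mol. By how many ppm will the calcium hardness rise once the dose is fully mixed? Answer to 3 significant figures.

(a) 2.39 ppm; (b) 146 ppm

(a) [OCl⁻]/[HOCl] = 10^(pH − pKa) = 10^(7.74 − 7.43) = 10^0.31 = 2.042.
(a) Fraction as HOCl = 1 / (1 + 2.042) = 0.3288.
(a) OCl⁻ = (1 − 0.3288) × 3.56 ppm = 2.39 ppm.

(b) Volume: 136,000 US gal × 3.785 L/gal = 514,760 L.
(b) Moles of Ca²⁺: 83,400 g ÷ 111 g/mol = 751.4 mol.
(b) As CaCO₃: 751.4 mol × 100.1 g/mol = 75,210 g.
(b) Rise: 75,210 g / 514,760 L × 1000 = 146.1 mg/L.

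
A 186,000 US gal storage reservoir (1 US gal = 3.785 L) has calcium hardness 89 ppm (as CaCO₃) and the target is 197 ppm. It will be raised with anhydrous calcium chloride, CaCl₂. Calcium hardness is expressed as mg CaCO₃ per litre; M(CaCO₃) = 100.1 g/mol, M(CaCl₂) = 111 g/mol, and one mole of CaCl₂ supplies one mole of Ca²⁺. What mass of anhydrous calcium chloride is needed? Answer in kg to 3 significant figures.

84.3 kg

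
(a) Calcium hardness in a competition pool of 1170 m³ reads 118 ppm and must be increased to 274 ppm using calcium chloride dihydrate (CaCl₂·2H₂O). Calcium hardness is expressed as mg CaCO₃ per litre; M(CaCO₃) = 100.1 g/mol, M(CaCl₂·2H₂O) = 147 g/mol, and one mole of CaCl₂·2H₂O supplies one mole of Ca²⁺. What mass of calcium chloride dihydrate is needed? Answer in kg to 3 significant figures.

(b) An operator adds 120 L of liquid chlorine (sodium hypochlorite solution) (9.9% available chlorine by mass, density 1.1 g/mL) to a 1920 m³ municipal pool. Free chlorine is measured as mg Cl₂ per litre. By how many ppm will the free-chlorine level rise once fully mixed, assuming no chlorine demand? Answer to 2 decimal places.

(a) 268 kg; (b) 6.81 ppm

(a) Volume: 1170 m³ = 1,170,000 L.
(a) Hardness to add: (274 − 118) = 156 mg/L as CaCO₃ × 1,170,000 L = 182,500 g as CaCO₃.
(a) Moles of Ca²⁺ (1 mol Ca²⁺ ≡ 1 mol CaCO₃): 182,500 / 100.1 g/mol = 1823 mol.
(a) Mass of CaCl₂·2H₂O: 1823 × 147 = 268,000 g.

(b) Volume: 1920 m³ = 1,920,000 L.
(b) Mass of solution: 120 L × 1000 mL/L × 1.1 g/mL = 132,000 g.
(b) Available chlorine delivered: 132,000 g × 0.099 = 13,070 g as Cl₂.
(b) Concentration rise: 13,070 g / 1,920,000 L = 6.806 mg/L = 6.81 ppm.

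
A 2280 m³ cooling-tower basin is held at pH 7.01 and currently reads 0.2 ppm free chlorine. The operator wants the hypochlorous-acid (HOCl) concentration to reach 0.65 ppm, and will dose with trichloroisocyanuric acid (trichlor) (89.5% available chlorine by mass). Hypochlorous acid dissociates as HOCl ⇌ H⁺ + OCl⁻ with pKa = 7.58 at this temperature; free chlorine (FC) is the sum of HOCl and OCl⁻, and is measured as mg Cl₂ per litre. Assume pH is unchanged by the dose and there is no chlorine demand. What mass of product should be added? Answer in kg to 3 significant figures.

1.59 kg

Volume: 2280 m³ = 2,280,000 L.
[OCl⁻]/[HOCl] = 10^(pH − pKa) = 10^(7.01 − 7.58) = 0.2692; fraction as HOCl = 1/(1 + 0.2692) = 0.7879.
Free chlorine required for 0.65 ppm HOCl: 0.65 / 0.7879 = 0.8249 ppm.
FC to add: 0.8249 − 0.2 = 0.6249 mg/L as Cl₂.
Cl₂ equivalent: 0.6249 mg/L × 2,280,000 L = 1425 g.
Product at 89.5% available Cl: 1425 / 0.895 = 1592 g.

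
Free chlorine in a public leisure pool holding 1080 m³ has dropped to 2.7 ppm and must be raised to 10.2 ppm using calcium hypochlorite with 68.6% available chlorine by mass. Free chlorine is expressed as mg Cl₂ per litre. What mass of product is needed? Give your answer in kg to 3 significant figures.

Volume: 1080 m³ = 1,080,000 L.
Chlorine deficit: 10.2 − 2.7 = 7.5 ppm = 7.5 mg/L as Cl₂.
Cl₂ equivalent needed: 7.5 mg/L × 1,080,000 L = 8,100,000 mg = 8100 g.
Product at 68.6% available chlorine: 8100 / 0.686 = 11,810 g.

11.8 kg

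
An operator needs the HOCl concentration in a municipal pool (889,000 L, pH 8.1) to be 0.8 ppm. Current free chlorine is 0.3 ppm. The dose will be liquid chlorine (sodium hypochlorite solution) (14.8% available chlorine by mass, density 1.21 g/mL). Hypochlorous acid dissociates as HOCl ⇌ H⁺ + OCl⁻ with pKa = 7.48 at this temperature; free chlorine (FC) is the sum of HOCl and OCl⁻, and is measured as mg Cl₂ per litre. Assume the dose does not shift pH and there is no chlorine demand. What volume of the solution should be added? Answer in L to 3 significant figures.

19.0 L

[OCl⁻]/[HOCl] = 10^(pH − pKa) = 10^(8.1 − 7.48) = 4.169; fraction as HOCl = 1/(1 + 4.169) = 0.1935.
Free chlorine required for 0.8 ppm HOCl: 0.8 / 0.1935 = 4.135 ppm.
FC to add: 4.135 − 0.3 = 3.835 mg/L as Cl₂.
Cl₂ equivalent: 3.835 mg/L × 889,000 L = 3409 g.
Product at 14.8% available Cl: 3409 / 0.148 = 23,040 g.
Volume: 23,040 g ÷ 1.21 g/mL = 19,040 mL.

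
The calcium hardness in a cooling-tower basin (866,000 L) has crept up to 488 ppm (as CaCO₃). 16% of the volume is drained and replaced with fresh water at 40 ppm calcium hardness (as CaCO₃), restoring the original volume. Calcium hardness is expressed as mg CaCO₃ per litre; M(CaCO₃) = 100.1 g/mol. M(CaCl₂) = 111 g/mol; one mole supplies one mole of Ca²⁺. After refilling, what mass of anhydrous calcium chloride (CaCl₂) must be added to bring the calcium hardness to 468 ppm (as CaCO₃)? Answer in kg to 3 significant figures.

49.6 kg

After draining 16% and refilling: 488 × 0.84 + 40 × 0.16 = 416.32 ppm.
Deficit to target: 468 − 416.32 = 51.68 mg/L.
As CaCO₃: 51.68 mg/L × 866,000 L = 44,750 g; ÷ 100.1 = 447.1 mol Ca²⁺.
Mass: 447.1 × 111 = 49,630 g.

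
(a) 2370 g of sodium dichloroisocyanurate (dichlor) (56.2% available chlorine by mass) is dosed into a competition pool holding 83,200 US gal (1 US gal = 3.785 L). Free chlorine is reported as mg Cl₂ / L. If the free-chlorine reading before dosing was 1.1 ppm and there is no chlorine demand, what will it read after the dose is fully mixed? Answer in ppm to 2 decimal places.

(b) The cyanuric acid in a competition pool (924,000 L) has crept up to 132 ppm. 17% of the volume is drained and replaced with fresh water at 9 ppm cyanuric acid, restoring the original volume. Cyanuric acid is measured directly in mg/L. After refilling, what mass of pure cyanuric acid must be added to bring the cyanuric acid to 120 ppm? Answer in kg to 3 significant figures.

(a) Volume: 83,200 US gal × 3.785 L/gal = 314,912 L.
(a) Available chlorine delivered: 2370 g × 0.562 = 1332 g as Cl₂.
(a) Concentration rise: 1332 g / 314,912 L = 4.23 mg/L = 4.23 ppm.
(a) Final FC: 1.1 + 4.23 = 5.33 ppm.

(b) After draining 17% and refilling: 132 × 0.83 + 9 × 0.17 = 111.09 ppm.
(b) Deficit to target: 120 − 111.09 = 8.91 mg/L.
(b) Mass: 8.91 mg/L × 924,000 L = 8233 g cyanuric acid.

(a) 5.33 ppm; (b) 8.23 kg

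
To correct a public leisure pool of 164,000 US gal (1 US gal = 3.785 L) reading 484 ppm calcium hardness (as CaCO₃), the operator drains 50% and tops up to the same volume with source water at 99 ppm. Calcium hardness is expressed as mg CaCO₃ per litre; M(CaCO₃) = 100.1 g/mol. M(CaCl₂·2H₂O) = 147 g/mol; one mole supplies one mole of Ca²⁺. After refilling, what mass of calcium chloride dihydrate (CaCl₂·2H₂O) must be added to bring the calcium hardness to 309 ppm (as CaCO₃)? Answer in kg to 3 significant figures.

16.0 kg

Volume: 164,000 US gal × 3.785 L/gal = 620,740 L.
After draining 50% and refilling: 484 × 0.50 + 99 × 0.50 = 291.5 ppm.
Deficit to target: 309 − 291.5 = 17.5 mg/L.
As CaCO₃: 17.5 mg/L × 620,740 L = 10,860 g; ÷ 100.1 = 108.5 mol Ca²⁺.
Mass: 108.5 × 147 = 15,950 g.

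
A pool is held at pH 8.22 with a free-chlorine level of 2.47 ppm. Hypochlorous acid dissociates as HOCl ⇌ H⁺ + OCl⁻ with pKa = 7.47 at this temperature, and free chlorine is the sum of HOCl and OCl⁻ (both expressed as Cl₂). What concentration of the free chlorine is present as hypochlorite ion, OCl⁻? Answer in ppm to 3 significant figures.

[OCl⁻]/[HOCl] = 10^(pH − pKa) = 10^(8.22 − 7.47) = 10^0.75 = 5.623.
Fraction as HOCl = 1 / (1 + 5.623) = 0.151.
OCl⁻ = (1 − 0.151) × 2.47 ppm = 2.097 ppm.

2.10 ppm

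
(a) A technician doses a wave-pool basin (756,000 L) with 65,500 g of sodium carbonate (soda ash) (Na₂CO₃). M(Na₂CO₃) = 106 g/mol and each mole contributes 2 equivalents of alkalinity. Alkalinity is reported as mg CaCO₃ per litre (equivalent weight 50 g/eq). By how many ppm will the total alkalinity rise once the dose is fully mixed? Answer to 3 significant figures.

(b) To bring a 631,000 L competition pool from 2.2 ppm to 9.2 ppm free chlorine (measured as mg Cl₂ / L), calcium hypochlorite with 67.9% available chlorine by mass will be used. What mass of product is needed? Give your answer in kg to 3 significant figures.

(a) 81.7 ppm; (b) 6.51 kg

(a) Moles of Na₂CO₃: 65,500 g ÷ 106 g/mol = 617.9 mol → 1236 eq of alkalinity.
(a) As CaCO₃: 1236 eq × 50 g/eq = 61,790 g.
(a) Rise: 61,790 g / 756,000 L × 1000 = 81.74 mg/L.

(b) Chlorine deficit: 9.2 − 2.2 = 7 ppm = 7 mg/L as Cl₂.
(b) Cl₂ equivalent needed: 7 mg/L × 631,000 L = 4,417,000 mg = 4417 g.
(b) Product at 67.9% available chlorine: 4417 / 0.679 = 6505 g.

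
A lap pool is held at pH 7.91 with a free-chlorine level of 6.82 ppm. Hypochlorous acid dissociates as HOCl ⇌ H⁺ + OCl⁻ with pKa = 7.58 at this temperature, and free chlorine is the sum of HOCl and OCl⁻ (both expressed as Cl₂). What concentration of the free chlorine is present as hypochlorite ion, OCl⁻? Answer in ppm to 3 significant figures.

[OCl⁻]/[HOCl] = 10^(pH − pKa) = 10^(7.91 − 7.58) = 10^0.33 = 2.138.
Fraction as HOCl = 1 / (1 + 2.138) = 0.3187.
OCl⁻ = (1 − 0.3187) × 6.82 ppm = 4.647 ppm.

4.65 ppm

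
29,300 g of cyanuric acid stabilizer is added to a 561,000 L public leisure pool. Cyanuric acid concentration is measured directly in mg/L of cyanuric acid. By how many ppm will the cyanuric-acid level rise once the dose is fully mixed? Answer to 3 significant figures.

52.2 ppm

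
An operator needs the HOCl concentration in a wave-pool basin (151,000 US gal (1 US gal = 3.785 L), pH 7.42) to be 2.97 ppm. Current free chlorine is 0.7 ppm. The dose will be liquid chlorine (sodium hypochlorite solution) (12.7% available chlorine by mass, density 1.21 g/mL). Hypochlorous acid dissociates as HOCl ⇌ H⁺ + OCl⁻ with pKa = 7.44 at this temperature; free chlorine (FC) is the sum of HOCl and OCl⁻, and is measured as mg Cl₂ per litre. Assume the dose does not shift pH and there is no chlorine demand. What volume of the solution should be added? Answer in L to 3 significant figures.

Volume: 151,000 US gal × 3.785 L/gal = 571,535 L.
[OCl⁻]/[HOCl] = 10^(pH − pKa) = 10^(7.42 − 7.44) = 0.955; fraction as HOCl = 1/(1 + 0.955) = 0.5115.
Free chlorine required for 2.97 ppm HOCl: 2.97 / 0.5115 = 5.806 ppm.
FC to add: 5.806 − 0.7 = 5.106 mg/L as Cl₂.
Cl₂ equivalent: 5.106 mg/L × 571,535 L = 2918 g.
Product at 12.7% available Cl: 2918 / 0.127 = 22,980 g.
Volume: 22,980 g ÷ 1.21 g/mL = 18,990 mL.

19.0 L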